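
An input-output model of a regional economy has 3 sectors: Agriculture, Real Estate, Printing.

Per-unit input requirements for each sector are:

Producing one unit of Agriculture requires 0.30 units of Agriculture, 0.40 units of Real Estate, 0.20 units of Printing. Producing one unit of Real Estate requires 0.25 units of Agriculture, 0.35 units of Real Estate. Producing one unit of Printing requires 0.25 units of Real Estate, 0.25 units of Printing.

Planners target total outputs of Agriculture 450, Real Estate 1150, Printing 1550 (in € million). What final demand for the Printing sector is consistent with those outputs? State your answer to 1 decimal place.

I − A =
  [   0.70    -0.25     0.00]
  [  -0.40     0.65    -0.25]
  [  -0.20     0.00     0.75]
d = (I − A) x:
  d_A = (+0.70)·450 + (-0.25)·1150 + (+0.00)·1550 = 27.5
  d_R = (-0.40)·450 + (+0.65)·1150 + (-0.25)·1550 = 180.0
  d_P = (-0.20)·450 + (+0.00)·1150 + (+0.75)·1550 = 1072.5

d_P = 1072.5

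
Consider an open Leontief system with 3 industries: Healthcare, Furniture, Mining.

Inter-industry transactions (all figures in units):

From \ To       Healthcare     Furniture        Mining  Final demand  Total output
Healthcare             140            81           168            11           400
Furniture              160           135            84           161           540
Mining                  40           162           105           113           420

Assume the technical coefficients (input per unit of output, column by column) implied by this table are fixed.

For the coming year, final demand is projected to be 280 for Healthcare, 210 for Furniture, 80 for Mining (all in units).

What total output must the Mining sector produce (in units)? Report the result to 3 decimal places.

x_3 = 662.430

Technical coefficients a_ij = z_ij / X_j:
  a_11 = 140/400 = 0.35, a_21 = 160/400 = 0.40, a_31 = 40/400 = 0.10
  a_12 = 81/540 = 0.15, a_22 = 135/540 = 0.25, a_32 = 162/540 = 0.30
  a_13 = 168/420 = 0.40, a_23 = 84/420 = 0.20, a_33 = 105/420 = 0.25
I − A =
  [   0.65    -0.15    -0.40]
  [  -0.40     0.75    -0.20]
  [  -0.10    -0.30     0.75]
Cofactors of I−A, C_ij = (−1)^(i+j)·(minor ij) (rows/columns in the sector order above):
  C_11 = (0.75)(0.75) − (-0.20)(-0.30) = 0.5025
  C_12 = −[(-0.40)(0.75) − (-0.20)(-0.10)] = 0.3200
  C_13 = (-0.40)(-0.30) − (0.75)(-0.10) = 0.1950
  C_21 = −[(-0.15)(0.75) − (-0.40)(-0.30)] = 0.2325
  C_22 = (0.65)(0.75) − (-0.40)(-0.10) = 0.4475
  C_23 = −[(0.65)(-0.30) − (-0.15)(-0.10)] = 0.2100
  C_31 = (-0.15)(-0.20) − (-0.40)(0.75) = 0.3300
  C_32 = −[(0.65)(-0.20) − (-0.40)(-0.40)] = 0.2900
  C_33 = (0.65)(0.75) − (-0.15)(-0.40) = 0.4275
det(I−A) = Σ_j (I−A)_1j·C_1j = (0.65)(0.5025) + (-0.15)(0.3200) + (-0.40)(0.1950) = 0.200625
adj(I−A) = Cᵀ =
  [ 0.5025   0.2325   0.3300]
  [ 0.3200   0.4475   0.2900]
  [ 0.1950   0.2100   0.4275]
(I − A)⁻¹ = adj(I−A) / det(I−A) ≈
  [   2.5047     1.1589     1.6449]
  [   1.5950     2.2305     1.4455]
  [   0.9720     1.0467     2.1308]
x = (I − A)⁻¹ d = adj(I−A)·d / det(I−A), with det(I−A) = 0.200625:
  x_1 = (0.5025·280 + 0.2325·210 + 0.3300·80) / 0.200625 = 215.925 / 0.200625 ≈ 1076.262
  x_2 = (0.3200·280 + 0.4475·210 + 0.2900·80) / 0.200625 = 206.775 / 0.200625 ≈ 1030.654
  x_3 = (0.1950·280 + 0.2100·210 + 0.4275·80) / 0.200625 = 132.90 / 0.200625 ≈ 662.430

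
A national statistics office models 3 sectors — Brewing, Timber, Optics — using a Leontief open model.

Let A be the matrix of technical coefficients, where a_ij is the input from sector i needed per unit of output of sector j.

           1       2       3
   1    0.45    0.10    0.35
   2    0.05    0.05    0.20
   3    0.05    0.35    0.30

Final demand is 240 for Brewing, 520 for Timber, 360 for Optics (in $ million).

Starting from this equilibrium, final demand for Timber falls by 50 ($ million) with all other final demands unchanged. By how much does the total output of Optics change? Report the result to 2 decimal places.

Δx_3 = -32.92

I − A =
  [   0.55    -0.10    -0.35]
  [  -0.05     0.95    -0.20]
  [  -0.05    -0.35     0.70]
Cofactors of I−A, C_ij = (−1)^(i+j)·(minor ij) (rows/columns in the sector order above):
  C_11 = (0.95)(0.70) − (-0.20)(-0.35) = 0.5950
  C_12 = −[(-0.05)(0.70) − (-0.20)(-0.05)] = 0.0450
  C_13 = (-0.05)(-0.35) − (0.95)(-0.05) = 0.0650
  C_21 = −[(-0.10)(0.70) − (-0.35)(-0.35)] = 0.1925
  C_22 = (0.55)(0.70) − (-0.35)(-0.05) = 0.3675
  C_23 = −[(0.55)(-0.35) − (-0.10)(-0.05)] = 0.1975
  C_31 = (-0.10)(-0.20) − (-0.35)(0.95) = 0.3525
  C_32 = −[(0.55)(-0.20) − (-0.35)(-0.05)] = 0.1275
  C_33 = (0.55)(0.95) − (-0.10)(-0.05) = 0.5175
det(I−A) = Σ_j (I−A)_1j·C_1j = (0.55)(0.5950) + (-0.10)(0.0450) + (-0.35)(0.0650) = 0.3000
adj(I−A) = Cᵀ =
  [ 0.5950   0.1925   0.3525]
  [ 0.0450   0.3675   0.1275]
  [ 0.0650   0.1975   0.5175]
(I − A)⁻¹ = adj(I−A) / det(I−A) ≈
  [   1.9833     0.6417     1.1750]
  [   0.1500     1.2250     0.4250]
  [   0.2167     0.6583     1.7250]
Δx = (I − A)⁻¹ Δd with Δd having -50 in the Timber component and 0 elsewhere.
So Δx_3 = L_32 · (-50), where L_32 = adj(I−A)_32 / det(I−A) = 0.1975 / 0.3000.
Δx_3 = 0.1975 × (-50) / 0.3000 = -9.875 / 0.3000 ≈ -32.92.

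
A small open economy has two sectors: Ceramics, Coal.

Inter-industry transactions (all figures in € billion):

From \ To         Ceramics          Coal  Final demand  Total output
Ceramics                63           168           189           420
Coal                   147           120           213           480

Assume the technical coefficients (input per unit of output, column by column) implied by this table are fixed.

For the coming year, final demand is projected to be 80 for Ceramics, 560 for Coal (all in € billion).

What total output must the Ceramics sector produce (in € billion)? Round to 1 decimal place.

Technical coefficients a_ij = z_ij / X_j:
  a_11 = 63/420 = 0.15, a_21 = 147/420 = 0.35
  a_12 = 168/480 = 0.35, a_22 = 120/480 = 0.25
I − A =
  [   0.85    -0.35]
  [  -0.35     0.75]
det(I−A) = (0.85)(0.75) − (-0.35)(-0.35) = 0.5150
adj(I−A) = [[0.75, 0.35], [0.35, 0.85]]
(I − A)⁻¹ = adj(I−A) / det(I−A) ≈
  [   1.4563     0.6796]
  [   0.6796     1.6505]
x = (I − A)⁻¹ d = adj(I−A)·d / det(I−A), with det(I−A) = 0.5150:
  x_1 = (0.75·80 + 0.35·560) / 0.5150 = 256.00 / 0.5150 ≈ 497.1
  x_2 = (0.35·80 + 0.85·560) / 0.5150 = 504.00 / 0.5150 ≈ 978.6

x_1 = 497.1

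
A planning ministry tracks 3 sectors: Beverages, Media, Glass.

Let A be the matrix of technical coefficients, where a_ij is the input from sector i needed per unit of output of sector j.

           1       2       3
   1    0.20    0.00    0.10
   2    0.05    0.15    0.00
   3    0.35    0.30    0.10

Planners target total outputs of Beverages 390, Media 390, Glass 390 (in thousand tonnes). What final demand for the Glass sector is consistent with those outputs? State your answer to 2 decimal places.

I − A =
  [   0.80     0.00    -0.10]
  [  -0.05     0.85     0.00]
  [  -0.35    -0.30     0.90]
d = (I − A) x:
  d_1 = (+0.80)·390 + (+0.00)·390 + (-0.10)·390 = 273.00
  d_2 = (-0.05)·390 + (+0.85)·390 + (+0.00)·390 = 312.00
  d_3 = (-0.35)·390 + (-0.30)·390 + (+0.90)·390 = 97.50

d_3 = 97.50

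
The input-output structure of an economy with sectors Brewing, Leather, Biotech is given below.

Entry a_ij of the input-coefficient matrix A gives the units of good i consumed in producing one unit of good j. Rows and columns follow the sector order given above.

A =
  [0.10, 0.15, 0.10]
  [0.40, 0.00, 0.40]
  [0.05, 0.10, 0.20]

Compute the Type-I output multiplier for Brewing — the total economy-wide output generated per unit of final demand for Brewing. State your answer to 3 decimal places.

I − A =
  [   0.90    -0.15    -0.10]
  [  -0.40     1.00    -0.40]
  [  -0.05    -0.10     0.80]
Cofactors of I−A, C_ij = (−1)^(i+j)·(minor ij) (rows/columns in the sector order above):
  C_11 = (1.00)(0.80) − (-0.40)(-0.10) = 0.7600
  C_12 = −[(-0.40)(0.80) − (-0.40)(-0.05)] = 0.3400
  C_13 = (-0.40)(-0.10) − (1.00)(-0.05) = 0.0900
  C_21 = −[(-0.15)(0.80) − (-0.10)(-0.10)] = 0.1300
  C_22 = (0.90)(0.80) − (-0.10)(-0.05) = 0.7150
  C_23 = −[(0.90)(-0.10) − (-0.15)(-0.05)] = 0.0975
  C_31 = (-0.15)(-0.40) − (-0.10)(1.00) = 0.1600
  C_32 = −[(0.90)(-0.40) − (-0.10)(-0.40)] = 0.4000
  C_33 = (0.90)(1.00) − (-0.15)(-0.40) = 0.8400
det(I−A) = Σ_j (I−A)_1j·C_1j = (0.90)(0.7600) + (-0.15)(0.3400) + (-0.10)(0.0900) = 0.6240
adj(I−A) = Cᵀ =
  [ 0.7600   0.1300   0.1600]
  [ 0.3400   0.7150   0.4000]
  [ 0.0900   0.0975   0.8400]
(I − A)⁻¹ = adj(I−A) / det(I−A) ≈
  [   1.2179     0.2083     0.2564]
  [   0.5449     1.1458     0.6410]
  [   0.1442     0.1563     1.3462]
The output multiplier for sector j is the column-j sum of the Leontief inverse (I − A)⁻¹ = adj(I−A) / det(I−A).
Column 1 of adj(I−A): (0.7600, 0.3400, 0.0900); det(I−A) = 0.6240.
m_1 = (0.7600 + 0.3400 + 0.0900) / 0.6240 = 1.19 / 0.6240 ≈ 1.907.

m_1 = 1.907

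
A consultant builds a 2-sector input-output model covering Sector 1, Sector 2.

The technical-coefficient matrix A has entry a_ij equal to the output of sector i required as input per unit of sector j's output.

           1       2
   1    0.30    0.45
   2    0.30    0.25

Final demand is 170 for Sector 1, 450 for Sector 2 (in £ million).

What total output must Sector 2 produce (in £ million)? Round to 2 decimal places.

x_2 = 938.46

I − A =
  [   0.70    -0.45]
  [  -0.30     0.75]
det(I−A) = (0.70)(0.75) − (-0.45)(-0.30) = 0.3900
adj(I−A) = [[0.75, 0.45], [0.30, 0.70]]
(I − A)⁻¹ = adj(I−A) / det(I−A) ≈
  [   1.9231     1.1538]
  [   0.7692     1.7949]
x = (I − A)⁻¹ d = adj(I−A)·d / det(I−A), with det(I−A) = 0.3900:
  x_1 = (0.75·170 + 0.45·450) / 0.3900 = 330.00 / 0.3900 ≈ 846.15
  x_2 = (0.30·170 + 0.70·450) / 0.3900 = 366.00 / 0.3900 ≈ 938.46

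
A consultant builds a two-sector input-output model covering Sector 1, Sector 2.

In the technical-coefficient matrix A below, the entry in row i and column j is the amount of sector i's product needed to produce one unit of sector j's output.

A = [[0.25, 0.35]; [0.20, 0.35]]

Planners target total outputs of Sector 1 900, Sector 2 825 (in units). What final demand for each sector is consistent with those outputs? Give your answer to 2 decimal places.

d_1 = 386.25, d_2 = 356.25

I − A =
  [   0.75    -0.35]
  [  -0.20     0.65]
d = (I − A) x:
  d_1 = (+0.75)·900 + (-0.35)·825 = 386.25
  d_2 = (-0.20)·900 + (+0.65)·825 = 356.25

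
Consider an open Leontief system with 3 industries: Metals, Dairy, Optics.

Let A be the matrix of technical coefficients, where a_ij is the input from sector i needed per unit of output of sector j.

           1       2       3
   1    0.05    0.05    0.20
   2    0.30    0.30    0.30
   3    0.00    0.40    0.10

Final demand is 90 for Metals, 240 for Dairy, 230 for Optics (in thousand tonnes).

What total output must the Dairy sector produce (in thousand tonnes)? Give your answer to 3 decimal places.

I − A =
  [   0.95    -0.05    -0.20]
  [  -0.30     0.70    -0.30]
  [   0.00    -0.40     0.90]
Cofactors of I−A, C_ij = (−1)^(i+j)·(minor ij) (rows/columns in the sector order above):
  C_11 = (0.70)(0.90) − (-0.30)(-0.40) = 0.5100
  C_12 = −[(-0.30)(0.90) − (-0.30)(0.00)] = 0.2700
  C_13 = (-0.30)(-0.40) − (0.70)(0.00) = 0.1200
  C_21 = −[(-0.05)(0.90) − (-0.20)(-0.40)] = 0.1250
  C_22 = (0.95)(0.90) − (-0.20)(0.00) = 0.8550
  C_23 = −[(0.95)(-0.40) − (-0.05)(0.00)] = 0.3800
  C_31 = (-0.05)(-0.30) − (-0.20)(0.70) = 0.1550
  C_32 = −[(0.95)(-0.30) − (-0.20)(-0.30)] = 0.3450
  C_33 = (0.95)(0.70) − (-0.05)(-0.30) = 0.6500
det(I−A) = Σ_j (I−A)_1j·C_1j = (0.95)(0.5100) + (-0.05)(0.2700) + (-0.20)(0.1200) = 0.4470
adj(I−A) = Cᵀ =
  [ 0.5100   0.1250   0.1550]
  [ 0.2700   0.8550   0.3450]
  [ 0.1200   0.3800   0.6500]
(I − A)⁻¹ = adj(I−A) / det(I−A) ≈
  [   1.1409     0.2796     0.3468]
  [   0.6040     1.9128     0.7718]
  [   0.2685     0.8501     1.4541]
x = (I − A)⁻¹ d = adj(I−A)·d / det(I−A), with det(I−A) = 0.4470:
  x_1 = (0.5100·90 + 0.1250·240 + 0.1550·230) / 0.4470 = 111.55 / 0.4470 ≈ 249.553
  x_2 = (0.2700·90 + 0.8550·240 + 0.3450·230) / 0.4470 = 308.85 / 0.4470 ≈ 690.940
  x_3 = (0.1200·90 + 0.3800·240 + 0.6500·230) / 0.4470 = 251.50 / 0.4470 ≈ 562.640

x_2 = 690.940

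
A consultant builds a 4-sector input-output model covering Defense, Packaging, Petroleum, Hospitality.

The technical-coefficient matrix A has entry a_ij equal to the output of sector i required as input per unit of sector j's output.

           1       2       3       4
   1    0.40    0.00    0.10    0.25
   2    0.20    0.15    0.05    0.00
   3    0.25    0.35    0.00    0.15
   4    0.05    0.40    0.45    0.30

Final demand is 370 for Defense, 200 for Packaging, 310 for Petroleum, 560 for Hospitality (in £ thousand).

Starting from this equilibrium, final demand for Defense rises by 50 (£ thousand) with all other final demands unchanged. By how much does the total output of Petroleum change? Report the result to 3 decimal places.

I − A =
  [   0.60     0.00    -0.10    -0.25]
  [  -0.20     0.85    -0.05     0.00]
  [  -0.25    -0.35     1.00    -0.15]
  [  -0.05    -0.40    -0.45     0.70]
Compute the cofactors C_ij = (−1)^(i+j)·(3×3 minor ij) of I−A; the adjugate is their transpose:
adj(I−A) = Cᵀ =
  [ 0.522375   0.169875   0.160125   0.220875]
  [ 0.135625   0.320625   0.056875   0.060625]
  [ 0.216125   0.203625   0.326375   0.147125]
  [ 0.253750   0.326250   0.253750   0.471250]
det(I−A) = Σ_j (I−A)_1j·C_1j = (0.60)(0.522375) + (0.00)(0.135625) + (-0.10)(0.216125) + (-0.25)(0.253750) = 0.228375
(I − A)⁻¹ = adj(I−A) / det(I−A) ≈
  [   2.2874     0.7438     0.7011     0.9672]
  [   0.5939     1.4039     0.2490     0.2655]
  [   0.9464     0.8916     1.4291     0.6442]
  [   1.1111     1.4286     1.1111     2.0635]
Δx = (I − A)⁻¹ Δd with Δd having +50 in the Defense component and 0 elsewhere.
So Δx_3 = L_31 · (+50), where L_31 = adj(I−A)_31 / det(I−A) = 0.216125 / 0.228375.
Δx_3 = 0.216125 × (+50) / 0.228375 = 10.80625 / 0.228375 ≈ 47.318.

Δx_3 = 47.318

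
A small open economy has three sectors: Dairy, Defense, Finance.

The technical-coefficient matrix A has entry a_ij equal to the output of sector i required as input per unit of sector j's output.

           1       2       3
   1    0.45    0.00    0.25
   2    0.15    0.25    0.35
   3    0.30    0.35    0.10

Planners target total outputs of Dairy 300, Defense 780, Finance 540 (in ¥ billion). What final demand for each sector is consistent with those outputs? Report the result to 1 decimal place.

I − A =
  [   0.55     0.00    -0.25]
  [  -0.15     0.75    -0.35]
  [  -0.30    -0.35     0.90]
d = (I − A) x:
  d_1 = (+0.55)·300 + (+0.00)·780 + (-0.25)·540 = 30.0
  d_2 = (-0.15)·300 + (+0.75)·780 + (-0.35)·540 = 351.0
  d_3 = (-0.30)·300 + (-0.35)·780 + (+0.90)·540 = 123.0

d_1 = 30.0, d_2 = 351.0, d_3 = 123.0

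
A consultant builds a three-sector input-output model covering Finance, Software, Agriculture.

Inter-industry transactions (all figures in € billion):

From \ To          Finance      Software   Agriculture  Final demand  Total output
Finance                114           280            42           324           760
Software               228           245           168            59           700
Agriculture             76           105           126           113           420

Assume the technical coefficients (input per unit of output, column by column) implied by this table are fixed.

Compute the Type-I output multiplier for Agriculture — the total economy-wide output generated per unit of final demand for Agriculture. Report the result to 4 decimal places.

m_3 = 4.5717

Technical coefficients a_ij = z_ij / X_j:
  a_11 = 114/760 = 0.15, a_21 = 228/760 = 0.30, a_31 = 76/760 = 0.10
  a_12 = 280/700 = 0.40, a_22 = 245/700 = 0.35, a_32 = 105/700 = 0.15
  a_13 = 42/420 = 0.10, a_23 = 168/420 = 0.40, a_33 = 126/420 = 0.30
I − A =
  [   0.85    -0.40    -0.10]
  [  -0.30     0.65    -0.40]
  [  -0.10    -0.15     0.70]
Cofactors of I−A, C_ij = (−1)^(i+j)·(minor ij) (rows/columns in the sector order above):
  C_11 = (0.65)(0.70) − (-0.40)(-0.15) = 0.3950
  C_12 = −[(-0.30)(0.70) − (-0.40)(-0.10)] = 0.2500
  C_13 = (-0.30)(-0.15) − (0.65)(-0.10) = 0.1100
  C_21 = −[(-0.40)(0.70) − (-0.10)(-0.15)] = 0.2950
  C_22 = (0.85)(0.70) − (-0.10)(-0.10) = 0.5850
  C_23 = −[(0.85)(-0.15) − (-0.40)(-0.10)] = 0.1675
  C_31 = (-0.40)(-0.40) − (-0.10)(0.65) = 0.2250
  C_32 = −[(0.85)(-0.40) − (-0.10)(-0.30)] = 0.3700
  C_33 = (0.85)(0.65) − (-0.40)(-0.30) = 0.4325
det(I−A) = Σ_j (I−A)_1j·C_1j = (0.85)(0.3950) + (-0.40)(0.2500) + (-0.10)(0.1100) = 0.22475
adj(I−A) = Cᵀ =
  [ 0.3950   0.2950   0.2250]
  [ 0.2500   0.5850   0.3700]
  [ 0.1100   0.1675   0.4325]
(I − A)⁻¹ = adj(I−A) / det(I−A) ≈
  [   1.75751     1.31257     1.00111]
  [   1.11235     2.60289     1.64627]
  [   0.48943     0.74527     1.92436]
The output multiplier for sector j is the column-j sum of the Leontief inverse (I − A)⁻¹ = adj(I−A) / det(I−A).
Column 3 of adj(I−A): (0.2250, 0.3700, 0.4325); det(I−A) = 0.22475.
m_3 = (0.2250 + 0.3700 + 0.4325) / 0.22475 = 1.0275 / 0.22475 ≈ 4.5717.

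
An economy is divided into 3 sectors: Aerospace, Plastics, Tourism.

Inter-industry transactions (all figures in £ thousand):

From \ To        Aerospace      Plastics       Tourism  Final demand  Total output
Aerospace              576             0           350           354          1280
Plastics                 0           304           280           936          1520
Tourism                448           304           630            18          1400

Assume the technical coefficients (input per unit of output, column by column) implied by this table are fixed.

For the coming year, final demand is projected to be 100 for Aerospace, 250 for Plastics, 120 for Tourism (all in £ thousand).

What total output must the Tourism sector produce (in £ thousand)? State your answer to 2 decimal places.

Technical coefficients a_ij = z_ij / X_j:
  a_11 = 576/1280 = 0.45, a_21 = 0/1280 = 0.00, a_31 = 448/1280 = 0.35
  a_12 = 0/1520 = 0.00, a_22 = 304/1520 = 0.20, a_32 = 304/1520 = 0.20
  a_13 = 350/1400 = 0.25, a_23 = 280/1400 = 0.20, a_33 = 630/1400 = 0.45
I − A =
  [   0.55     0.00    -0.25]
  [   0.00     0.80    -0.20]
  [  -0.35    -0.20     0.55]
Cofactors of I−A, C_ij = (−1)^(i+j)·(minor ij) (rows/columns in the sector order above):
  C_11 = (0.80)(0.55) − (-0.20)(-0.20) = 0.4000
  C_12 = −[(0.00)(0.55) − (-0.20)(-0.35)] = 0.0700
  C_13 = (0.00)(-0.20) − (0.80)(-0.35) = 0.2800
  C_21 = −[(0.00)(0.55) − (-0.25)(-0.20)] = 0.0500
  C_22 = (0.55)(0.55) − (-0.25)(-0.35) = 0.2150
  C_23 = −[(0.55)(-0.20) − (0.00)(-0.35)] = 0.1100
  C_31 = (0.00)(-0.20) − (-0.25)(0.80) = 0.2000
  C_32 = −[(0.55)(-0.20) − (-0.25)(0.00)] = 0.1100
  C_33 = (0.55)(0.80) − (0.00)(0.00) = 0.4400
det(I−A) = Σ_j (I−A)_1j·C_1j = (0.55)(0.4000) + (0.00)(0.0700) + (-0.25)(0.2800) = 0.1500
adj(I−A) = Cᵀ =
  [ 0.4000   0.0500   0.2000]
  [ 0.0700   0.2150   0.1100]
  [ 0.2800   0.1100   0.4400]
(I − A)⁻¹ = adj(I−A) / det(I−A) ≈
  [   2.6667     0.3333     1.3333]
  [   0.4667     1.4333     0.7333]
  [   1.8667     0.7333     2.9333]
x = (I − A)⁻¹ d = adj(I−A)·d / det(I−A), with det(I−A) = 0.1500:
  x_1 = (0.4000·100 + 0.0500·250 + 0.2000·120) / 0.1500 = 76.50 / 0.1500 = 510.00
  x_2 = (0.0700·100 + 0.2150·250 + 0.1100·120) / 0.1500 = 73.95 / 0.1500 = 493.00
  x_3 = (0.2800·100 + 0.1100·250 + 0.4400·120) / 0.1500 = 108.30 / 0.1500 = 722.00

x_3 = 722.00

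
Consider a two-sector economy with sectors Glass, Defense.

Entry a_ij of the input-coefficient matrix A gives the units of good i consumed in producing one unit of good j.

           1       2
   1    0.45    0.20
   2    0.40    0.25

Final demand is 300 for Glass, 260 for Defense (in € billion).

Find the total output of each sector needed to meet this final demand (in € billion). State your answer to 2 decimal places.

x_1 = 833.08, x_2 = 790.98

I − A =
  [   0.55    -0.20]
  [  -0.40     0.75]
det(I−A) = (0.55)(0.75) − (-0.20)(-0.40) = 0.3325
adj(I−A) = [[0.75, 0.20], [0.40, 0.55]]
(I − A)⁻¹ = adj(I−A) / det(I−A) ≈
  [   2.2556     0.6015]
  [   1.2030     1.6541]
x = (I − A)⁻¹ d = adj(I−A)·d / det(I−A), with det(I−A) = 0.3325:
  x_1 = (0.75·300 + 0.20·260) / 0.3325 = 277.00 / 0.3325 ≈ 833.08
  x_2 = (0.40·300 + 0.55·260) / 0.3325 = 263.00 / 0.3325 ≈ 790.98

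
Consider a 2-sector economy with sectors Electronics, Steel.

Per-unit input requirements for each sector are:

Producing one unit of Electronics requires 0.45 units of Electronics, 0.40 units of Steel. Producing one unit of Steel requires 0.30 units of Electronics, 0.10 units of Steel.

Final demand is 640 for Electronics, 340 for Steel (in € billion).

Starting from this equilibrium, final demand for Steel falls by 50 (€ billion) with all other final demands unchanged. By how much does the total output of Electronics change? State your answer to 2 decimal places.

I − A =
  [   0.55    -0.30]
  [  -0.40     0.90]
det(I−A) = (0.55)(0.90) − (-0.30)(-0.40) = 0.3750
adj(I−A) = [[0.90, 0.30], [0.40, 0.55]]
(I − A)⁻¹ = adj(I−A) / det(I−A) ≈
  [   2.4000     0.8000]
  [   1.0667     1.4667]
Δx = (I − A)⁻¹ Δd with Δd having -50 in the Steel component and 0 elsewhere.
So Δx_1 = L_12 · (-50), where L_12 = adj(I−A)_12 / det(I−A) = 0.30 / 0.3750.
Δx_1 = 0.30 × (-50) / 0.3750 = -15.00 / 0.3750 = -40.00.

Δx_1 = -40.00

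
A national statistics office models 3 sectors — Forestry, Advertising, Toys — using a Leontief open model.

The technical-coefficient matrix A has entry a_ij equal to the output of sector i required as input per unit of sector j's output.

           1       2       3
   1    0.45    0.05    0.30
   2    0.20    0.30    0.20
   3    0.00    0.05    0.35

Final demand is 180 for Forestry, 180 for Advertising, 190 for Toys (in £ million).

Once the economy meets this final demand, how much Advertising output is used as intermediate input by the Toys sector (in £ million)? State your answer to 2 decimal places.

I − A =
  [   0.55    -0.05    -0.30]
  [  -0.20     0.70    -0.20]
  [   0.00    -0.05     0.65]
Cofactors of I−A, C_ij = (−1)^(i+j)·(minor ij) (rows/columns in the sector order above):
  C_11 = (0.70)(0.65) − (-0.20)(-0.05) = 0.4450
  C_12 = −[(-0.20)(0.65) − (-0.20)(0.00)] = 0.1300
  C_13 = (-0.20)(-0.05) − (0.70)(0.00) = 0.0100
  C_21 = −[(-0.05)(0.65) − (-0.30)(-0.05)] = 0.0475
  C_22 = (0.55)(0.65) − (-0.30)(0.00) = 0.3575
  C_23 = −[(0.55)(-0.05) − (-0.05)(0.00)] = 0.0275
  C_31 = (-0.05)(-0.20) − (-0.30)(0.70) = 0.2200
  C_32 = −[(0.55)(-0.20) − (-0.30)(-0.20)] = 0.1700
  C_33 = (0.55)(0.70) − (-0.05)(-0.20) = 0.3750
det(I−A) = Σ_j (I−A)_1j·C_1j = (0.55)(0.4450) + (-0.05)(0.1300) + (-0.30)(0.0100) = 0.23525
adj(I−A) = Cᵀ =
  [ 0.4450   0.0475   0.2200]
  [ 0.1300   0.3575   0.1700]
  [ 0.0100   0.0275   0.3750]
(I − A)⁻¹ = adj(I−A) / det(I−A) ≈
  [   1.8916     0.2019     0.9352]
  [   0.5526     1.5197     0.7226]
  [   0.0425     0.1169     1.5940]
First solve x = (I − A)⁻¹ d = adj(I−A)·d / det(I−A); in particular x_3 = (0.0100·180 + 0.0275·180 + 0.3750·190) / 0.23525 = 78.00 / 0.23525 ≈ 331.5622.
Intermediate flow from 2 to 3: z_23 = a_23 · x_3 = 0.20 × 78.00 / 0.23525 = 15.60 / 0.23525 ≈ 66.31.

z_23 = 66.31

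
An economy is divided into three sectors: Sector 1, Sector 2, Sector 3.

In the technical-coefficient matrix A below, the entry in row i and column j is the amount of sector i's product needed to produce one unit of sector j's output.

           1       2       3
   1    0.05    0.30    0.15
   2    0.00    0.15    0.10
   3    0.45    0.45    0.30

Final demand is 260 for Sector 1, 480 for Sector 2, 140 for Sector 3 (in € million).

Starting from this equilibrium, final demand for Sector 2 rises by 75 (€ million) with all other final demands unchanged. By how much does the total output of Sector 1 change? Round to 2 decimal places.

I − A =
  [   0.95    -0.30    -0.15]
  [   0.00     0.85    -0.10]
  [  -0.45    -0.45     0.70]
Cofactors of I−A, C_ij = (−1)^(i+j)·(minor ij) (rows/columns in the sector order above):
  C_11 = (0.85)(0.70) − (-0.10)(-0.45) = 0.5500
  C_12 = −[(0.00)(0.70) − (-0.10)(-0.45)] = 0.0450
  C_13 = (0.00)(-0.45) − (0.85)(-0.45) = 0.3825
  C_21 = −[(-0.30)(0.70) − (-0.15)(-0.45)] = 0.2775
  C_22 = (0.95)(0.70) − (-0.15)(-0.45) = 0.5975
  C_23 = −[(0.95)(-0.45) − (-0.30)(-0.45)] = 0.5625
  C_31 = (-0.30)(-0.10) − (-0.15)(0.85) = 0.1575
  C_32 = −[(0.95)(-0.10) − (-0.15)(0.00)] = 0.0950
  C_33 = (0.95)(0.85) − (-0.30)(0.00) = 0.8075
det(I−A) = Σ_j (I−A)_1j·C_1j = (0.95)(0.5500) + (-0.30)(0.0450) + (-0.15)(0.3825) = 0.451625
adj(I−A) = Cᵀ =
  [ 0.5500   0.2775   0.1575]
  [ 0.0450   0.5975   0.0950]
  [ 0.3825   0.5625   0.8075]
(I − A)⁻¹ = adj(I−A) / det(I−A) ≈
  [   1.2178     0.6144     0.3487]
  [   0.0996     1.3230     0.2104]
  [   0.8469     1.2455     1.7880]
Δx = (I − A)⁻¹ Δd with Δd having +75 in the Sector 2 component and 0 elsewhere.
So Δx_1 = L_12 · (+75), where L_12 = adj(I−A)_12 / det(I−A) = 0.2775 / 0.451625.
Δx_1 = 0.2775 × (+75) / 0.451625 = 20.8125 / 0.451625 ≈ 46.08.

Δx_1 = 46.08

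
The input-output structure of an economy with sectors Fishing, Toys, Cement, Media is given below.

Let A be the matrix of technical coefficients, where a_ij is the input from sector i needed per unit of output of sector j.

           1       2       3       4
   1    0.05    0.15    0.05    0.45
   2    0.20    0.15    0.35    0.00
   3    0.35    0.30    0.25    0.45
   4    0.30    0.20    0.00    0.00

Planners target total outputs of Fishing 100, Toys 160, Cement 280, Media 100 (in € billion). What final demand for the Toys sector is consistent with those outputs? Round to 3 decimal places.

I − A =
  [   0.95    -0.15    -0.05    -0.45]
  [  -0.20     0.85    -0.35     0.00]
  [  -0.35    -0.30     0.75    -0.45]
  [  -0.30    -0.20     0.00     1.00]
d = (I − A) x:
  d_1 = (+0.95)·100 + (-0.15)·160 + (-0.05)·280 + (-0.45)·100 = 12.000
  d_2 = (-0.20)·100 + (+0.85)·160 + (-0.35)·280 + (+0.00)·100 = 18.000
  d_3 = (-0.35)·100 + (-0.30)·160 + (+0.75)·280 + (-0.45)·100 = 82.000
  d_4 = (-0.30)·100 + (-0.20)·160 + (+0.00)·280 + (+1.00)·100 = 38.000

d_2 = 18.000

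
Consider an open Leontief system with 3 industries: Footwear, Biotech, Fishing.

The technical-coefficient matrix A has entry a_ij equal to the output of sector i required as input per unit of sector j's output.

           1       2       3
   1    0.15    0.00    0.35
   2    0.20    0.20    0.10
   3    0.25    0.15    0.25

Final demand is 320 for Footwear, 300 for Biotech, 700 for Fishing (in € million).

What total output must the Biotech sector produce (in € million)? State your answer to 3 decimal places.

x_2 = 790.642

I − A =
  [   0.85     0.00    -0.35]
  [  -0.20     0.80    -0.10]
  [  -0.25    -0.15     0.75]
Cofactors of I−A, C_ij = (−1)^(i+j)·(minor ij) (rows/columns in the sector order above):
  C_11 = (0.80)(0.75) − (-0.10)(-0.15) = 0.5850
  C_12 = −[(-0.20)(0.75) − (-0.10)(-0.25)] = 0.1750
  C_13 = (-0.20)(-0.15) − (0.80)(-0.25) = 0.2300
  C_21 = −[(0.00)(0.75) − (-0.35)(-0.15)] = 0.0525
  C_22 = (0.85)(0.75) − (-0.35)(-0.25) = 0.5500
  C_23 = −[(0.85)(-0.15) − (0.00)(-0.25)] = 0.1275
  C_31 = (0.00)(-0.10) − (-0.35)(0.80) = 0.2800
  C_32 = −[(0.85)(-0.10) − (-0.35)(-0.20)] = 0.1550
  C_33 = (0.85)(0.80) − (0.00)(-0.20) = 0.6800
det(I−A) = Σ_j (I−A)_1j·C_1j = (0.85)(0.5850) + (0.00)(0.1750) + (-0.35)(0.2300) = 0.41675
adj(I−A) = Cᵀ =
  [ 0.5850   0.0525   0.2800]
  [ 0.1750   0.5500   0.1550]
  [ 0.2300   0.1275   0.6800]
(I − A)⁻¹ = adj(I−A) / det(I−A) ≈
  [   1.4037     0.1260     0.6719]
  [   0.4199     1.3197     0.3719]
  [   0.5519     0.3059     1.6317]
x = (I − A)⁻¹ d = adj(I−A)·d / det(I−A), with det(I−A) = 0.41675:
  x_1 = (0.5850·320 + 0.0525·300 + 0.2800·700) / 0.41675 = 398.95 / 0.41675 ≈ 957.289
  x_2 = (0.1750·320 + 0.5500·300 + 0.1550·700) / 0.41675 = 329.50 / 0.41675 ≈ 790.642
  x_3 = (0.2300·320 + 0.1275·300 + 0.6800·700) / 0.41675 = 587.85 / 0.41675 ≈ 1410.558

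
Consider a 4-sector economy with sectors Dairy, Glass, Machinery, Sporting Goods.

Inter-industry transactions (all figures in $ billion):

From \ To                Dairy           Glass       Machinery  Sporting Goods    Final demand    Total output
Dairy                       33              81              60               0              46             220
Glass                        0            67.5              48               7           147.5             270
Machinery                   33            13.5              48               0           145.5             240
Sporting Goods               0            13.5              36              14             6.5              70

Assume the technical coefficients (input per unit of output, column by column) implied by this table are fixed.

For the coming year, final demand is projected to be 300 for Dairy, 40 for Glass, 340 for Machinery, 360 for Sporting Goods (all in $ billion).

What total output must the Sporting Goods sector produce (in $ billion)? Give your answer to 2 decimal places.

x_4 = 571.97

Technical coefficients a_ij = z_ij / X_j:
  a_11 = 33/220 = 0.15, a_21 = 0/220 = 0.00, a_31 = 33/220 = 0.15, a_41 = 0/220 = 0.00
  a_12 = 81/270 = 0.30, a_22 = 67.5/270 = 0.25, a_32 = 13.5/270 = 0.05, a_42 = 13.5/270 = 0.05
  a_13 = 60/240 = 0.25, a_23 = 48/240 = 0.20, a_33 = 48/240 = 0.20, a_43 = 36/240 = 0.15
  a_14 = 0/70 = 0.00, a_24 = 7/70 = 0.10, a_34 = 0/70 = 0.00, a_44 = 14/70 = 0.20
I − A =
  [   0.85    -0.30    -0.25     0.00]
  [   0.00     0.75    -0.20    -0.10]
  [  -0.15    -0.05     0.80     0.00]
  [   0.00    -0.05    -0.15     0.80]
Compute the cofactors C_ij = (−1)^(i+j)·(3×3 minor ij) of I−A; the adjugate is their transpose:
adj(I−A) = Cᵀ =
  [ 0.467250   0.202000   0.201250   0.025250]
  [ 0.026250   0.514000   0.148750   0.064250]
  [ 0.089250   0.070000   0.505750   0.008750]
  [ 0.018375   0.045250   0.104125   0.464375]
det(I−A) = Σ_j (I−A)_1j·C_1j = (0.85)(0.467250) + (-0.30)(0.026250) + (-0.25)(0.089250) + (0.00)(0.018375) = 0.366975
(I − A)⁻¹ = adj(I−A) / det(I−A) ≈
  [   1.2732     0.5504     0.5484     0.0688]
  [   0.0715     1.4006     0.4053     0.1751]
  [   0.2432     0.1907     1.3782     0.0238]
  [   0.0501     0.1233     0.2837     1.2654]
x = (I − A)⁻¹ d = adj(I−A)·d / det(I−A), with det(I−A) = 0.366975:
  x_1 = (0.467250·300 + 0.202000·40 + 0.201250·340 + 0.025250·360) / 0.366975 = 225.77 / 0.366975 ≈ 615.22
  x_2 = (0.026250·300 + 0.514000·40 + 0.148750·340 + 0.064250·360) / 0.366975 = 102.14 / 0.366975 ≈ 278.33
  x_3 = (0.089250·300 + 0.070000·40 + 0.505750·340 + 0.008750·360) / 0.366975 = 204.68 / 0.366975 ≈ 557.75
  x_4 = (0.018375·300 + 0.045250·40 + 0.104125·340 + 0.464375·360) / 0.366975 = 209.90 / 0.366975 ≈ 571.97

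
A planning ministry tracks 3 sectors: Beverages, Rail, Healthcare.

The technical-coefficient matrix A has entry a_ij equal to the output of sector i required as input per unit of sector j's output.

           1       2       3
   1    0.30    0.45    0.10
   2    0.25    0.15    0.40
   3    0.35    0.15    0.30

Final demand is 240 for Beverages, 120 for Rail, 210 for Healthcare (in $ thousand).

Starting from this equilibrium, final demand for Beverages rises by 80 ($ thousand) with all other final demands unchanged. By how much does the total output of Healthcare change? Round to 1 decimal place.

Δx_3 = 134.5

I − A =
  [   0.70    -0.45    -0.10]
  [  -0.25     0.85    -0.40]
  [  -0.35    -0.15     0.70]
Cofactors of I−A, C_ij = (−1)^(i+j)·(minor ij) (rows/columns in the sector order above):
  C_11 = (0.85)(0.70) − (-0.40)(-0.15) = 0.5350
  C_12 = −[(-0.25)(0.70) − (-0.40)(-0.35)] = 0.3150
  C_13 = (-0.25)(-0.15) − (0.85)(-0.35) = 0.3350
  C_21 = −[(-0.45)(0.70) − (-0.10)(-0.15)] = 0.3300
  C_22 = (0.70)(0.70) − (-0.10)(-0.35) = 0.4550
  C_23 = −[(0.70)(-0.15) − (-0.45)(-0.35)] = 0.2625
  C_31 = (-0.45)(-0.40) − (-0.10)(0.85) = 0.2650
  C_32 = −[(0.70)(-0.40) − (-0.10)(-0.25)] = 0.3050
  C_33 = (0.70)(0.85) − (-0.45)(-0.25) = 0.4825
det(I−A) = Σ_j (I−A)_1j·C_1j = (0.70)(0.5350) + (-0.45)(0.3150) + (-0.10)(0.3350) = 0.19925
adj(I−A) = Cᵀ =
  [ 0.5350   0.3300   0.2650]
  [ 0.3150   0.4550   0.3050]
  [ 0.3350   0.2625   0.4825]
(I − A)⁻¹ = adj(I−A) / det(I−A) ≈
  [   2.6851     1.6562     1.3300]
  [   1.5809     2.2836     1.5307]
  [   1.6813     1.3174     2.4216]
Δx = (I − A)⁻¹ Δd with Δd having +80 in the Beverages component and 0 elsewhere.
So Δx_3 = L_31 · (+80), where L_31 = adj(I−A)_31 / det(I−A) = 0.3350 / 0.19925.
Δx_3 = 0.3350 × (+80) / 0.19925 = 26.80 / 0.19925 ≈ 134.5.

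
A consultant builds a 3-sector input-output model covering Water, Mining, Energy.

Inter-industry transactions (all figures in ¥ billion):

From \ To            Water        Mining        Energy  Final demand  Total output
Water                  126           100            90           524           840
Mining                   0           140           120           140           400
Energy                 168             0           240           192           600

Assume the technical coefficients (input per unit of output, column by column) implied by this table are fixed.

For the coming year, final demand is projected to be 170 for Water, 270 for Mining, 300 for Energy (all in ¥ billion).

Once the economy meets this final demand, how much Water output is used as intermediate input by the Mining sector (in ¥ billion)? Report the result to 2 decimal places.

z_12 = 155.13

Technical coefficients a_ij = z_ij / X_j:
  a_11 = 126/840 = 0.15, a_21 = 0/840 = 0.00, a_31 = 168/840 = 0.20
  a_12 = 100/400 = 0.25, a_22 = 140/400 = 0.35, a_32 = 0/400 = 0.00
  a_13 = 90/600 = 0.15, a_23 = 120/600 = 0.20, a_33 = 240/600 = 0.40
I − A =
  [   0.85    -0.25    -0.15]
  [   0.00     0.65    -0.20]
  [  -0.20     0.00     0.60]
Cofactors of I−A, C_ij = (−1)^(i+j)·(minor ij) (rows/columns in the sector order above):
  C_11 = (0.65)(0.60) − (-0.20)(0.00) = 0.3900
  C_12 = −[(0.00)(0.60) − (-0.20)(-0.20)] = 0.0400
  C_13 = (0.00)(0.00) − (0.65)(-0.20) = 0.1300
  C_21 = −[(-0.25)(0.60) − (-0.15)(0.00)] = 0.1500
  C_22 = (0.85)(0.60) − (-0.15)(-0.20) = 0.4800
  C_23 = −[(0.85)(0.00) − (-0.25)(-0.20)] = 0.0500
  C_31 = (-0.25)(-0.20) − (-0.15)(0.65) = 0.1475
  C_32 = −[(0.85)(-0.20) − (-0.15)(0.00)] = 0.1700
  C_33 = (0.85)(0.65) − (-0.25)(0.00) = 0.5525
det(I−A) = Σ_j (I−A)_1j·C_1j = (0.85)(0.3900) + (-0.25)(0.0400) + (-0.15)(0.1300) = 0.3020
adj(I−A) = Cᵀ =
  [ 0.3900   0.1500   0.1475]
  [ 0.0400   0.4800   0.1700]
  [ 0.1300   0.0500   0.5525]
(I − A)⁻¹ = adj(I−A) / det(I−A) ≈
  [   1.2914     0.4967     0.4884]
  [   0.1325     1.5894     0.5629]
  [   0.4305     0.1656     1.8295]
First solve x = (I − A)⁻¹ d = adj(I−A)·d / det(I−A); in particular x_2 = (0.0400·170 + 0.4800·270 + 0.1700·300) / 0.3020 = 187.40 / 0.3020 ≈ 620.5298.
Intermediate flow from 1 to 2: z_12 = a_12 · x_2 = 0.25 × 187.40 / 0.3020 = 46.85 / 0.3020 ≈ 155.13.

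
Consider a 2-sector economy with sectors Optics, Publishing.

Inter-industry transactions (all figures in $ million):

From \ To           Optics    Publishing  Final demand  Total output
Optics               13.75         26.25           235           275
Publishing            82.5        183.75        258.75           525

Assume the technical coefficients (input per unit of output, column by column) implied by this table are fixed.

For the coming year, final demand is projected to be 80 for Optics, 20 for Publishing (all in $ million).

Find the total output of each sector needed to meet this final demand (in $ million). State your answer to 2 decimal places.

x_O = 87.97, x_P = 71.37

Technical coefficients a_ij = z_ij / X_j:
  a_OO = 13.75/275 = 0.05, a_PO = 82.5/275 = 0.30
  a_OP = 26.25/525 = 0.05, a_PP = 183.75/525 = 0.35
I − A =
  [   0.95    -0.05]
  [  -0.30     0.65]
det(I−A) = (0.95)(0.65) − (-0.05)(-0.30) = 0.6025
adj(I−A) = [[0.65, 0.05], [0.30, 0.95]]
(I − A)⁻¹ = adj(I−A) / det(I−A) ≈
  [   1.0788     0.0830]
  [   0.4979     1.5768]
x = (I − A)⁻¹ d = adj(I−A)·d / det(I−A), with det(I−A) = 0.6025:
  x_O = (0.65·80 + 0.05·20) / 0.6025 = 53.00 / 0.6025 ≈ 87.97
  x_P = (0.30·80 + 0.95·20) / 0.6025 = 43.00 / 0.6025 ≈ 71.37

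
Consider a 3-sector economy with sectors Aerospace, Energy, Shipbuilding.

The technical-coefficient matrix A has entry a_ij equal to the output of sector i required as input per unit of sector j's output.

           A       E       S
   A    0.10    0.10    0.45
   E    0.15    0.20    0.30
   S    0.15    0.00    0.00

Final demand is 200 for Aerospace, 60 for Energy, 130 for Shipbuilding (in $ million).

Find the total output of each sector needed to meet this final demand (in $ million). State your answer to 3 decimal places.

I − A =
  [   0.90    -0.10    -0.45]
  [  -0.15     0.80    -0.30]
  [  -0.15     0.00     1.00]
Cofactors of I−A, C_ij = (−1)^(i+j)·(minor ij) (rows/columns in the sector order above):
  C_11 = (0.80)(1.00) − (-0.30)(0.00) = 0.8000
  C_12 = −[(-0.15)(1.00) − (-0.30)(-0.15)] = 0.1950
  C_13 = (-0.15)(0.00) − (0.80)(-0.15) = 0.1200
  C_21 = −[(-0.10)(1.00) − (-0.45)(0.00)] = 0.1000
  C_22 = (0.90)(1.00) − (-0.45)(-0.15) = 0.8325
  C_23 = −[(0.90)(0.00) − (-0.10)(-0.15)] = 0.0150
  C_31 = (-0.10)(-0.30) − (-0.45)(0.80) = 0.3900
  C_32 = −[(0.90)(-0.30) − (-0.45)(-0.15)] = 0.3375
  C_33 = (0.90)(0.80) − (-0.10)(-0.15) = 0.7050
det(I−A) = Σ_j (I−A)_1j·C_1j = (0.90)(0.8000) + (-0.10)(0.1950) + (-0.45)(0.1200) = 0.6465
adj(I−A) = Cᵀ =
  [ 0.8000   0.1000   0.3900]
  [ 0.1950   0.8325   0.3375]
  [ 0.1200   0.0150   0.7050]
(I − A)⁻¹ = adj(I−A) / det(I−A) ≈
  [   1.2374     0.1547     0.6032]
  [   0.3016     1.2877     0.5220]
  [   0.1856     0.0232     1.0905]
x = (I − A)⁻¹ d = adj(I−A)·d / det(I−A), with det(I−A) = 0.6465:
  x_A = (0.8000·200 + 0.1000·60 + 0.3900·130) / 0.6465 = 216.70 / 0.6465 ≈ 335.189
  x_E = (0.1950·200 + 0.8325·60 + 0.3375·130) / 0.6465 = 132.825 / 0.6465 ≈ 205.452
  x_S = (0.1200·200 + 0.0150·60 + 0.7050·130) / 0.6465 = 116.55 / 0.6465 ≈ 180.278

x_A = 335.189, x_E = 205.452, x_S = 180.278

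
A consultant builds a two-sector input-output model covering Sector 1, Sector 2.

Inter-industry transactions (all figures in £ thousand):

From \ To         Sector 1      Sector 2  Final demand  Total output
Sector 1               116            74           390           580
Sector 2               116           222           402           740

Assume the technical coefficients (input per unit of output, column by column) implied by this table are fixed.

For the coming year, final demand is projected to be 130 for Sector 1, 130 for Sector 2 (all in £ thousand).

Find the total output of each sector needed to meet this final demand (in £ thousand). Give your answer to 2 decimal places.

x_1 = 192.59, x_2 = 240.74

Technical coefficients a_ij = z_ij / X_j:
  a_11 = 116/580 = 0.20, a_21 = 116/580 = 0.20
  a_12 = 74/740 = 0.10, a_22 = 222/740 = 0.30
I − A =
  [   0.80    -0.10]
  [  -0.20     0.70]
det(I−A) = (0.80)(0.70) − (-0.10)(-0.20) = 0.5400
adj(I−A) = [[0.70, 0.10], [0.20, 0.80]]
(I − A)⁻¹ = adj(I−A) / det(I−A) ≈
  [   1.2963     0.1852]
  [   0.3704     1.4815]
x = (I − A)⁻¹ d = adj(I−A)·d / det(I−A), with det(I−A) = 0.5400:
  x_1 = (0.70·130 + 0.10·130) / 0.5400 = 104.00 / 0.5400 ≈ 192.59
  x_2 = (0.20·130 + 0.80·130) / 0.5400 = 130.00 / 0.5400 ≈ 240.74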